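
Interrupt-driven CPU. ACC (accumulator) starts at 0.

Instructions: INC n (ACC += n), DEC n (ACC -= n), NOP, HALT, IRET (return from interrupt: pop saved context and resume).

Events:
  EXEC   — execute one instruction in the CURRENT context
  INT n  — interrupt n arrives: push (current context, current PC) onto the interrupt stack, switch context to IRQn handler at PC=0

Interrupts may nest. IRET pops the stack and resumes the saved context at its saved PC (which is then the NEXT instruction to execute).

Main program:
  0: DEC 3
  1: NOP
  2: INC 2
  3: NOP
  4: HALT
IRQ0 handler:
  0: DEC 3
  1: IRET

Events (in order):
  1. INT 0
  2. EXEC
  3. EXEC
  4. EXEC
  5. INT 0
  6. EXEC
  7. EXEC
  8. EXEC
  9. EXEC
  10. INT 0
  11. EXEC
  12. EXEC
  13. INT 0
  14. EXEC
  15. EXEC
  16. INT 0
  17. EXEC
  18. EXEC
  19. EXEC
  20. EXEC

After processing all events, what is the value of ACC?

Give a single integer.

Answer: -16

Derivation:
Event 1 (INT 0): INT 0 arrives: push (MAIN, PC=0), enter IRQ0 at PC=0 (depth now 1)
Event 2 (EXEC): [IRQ0] PC=0: DEC 3 -> ACC=-3
Event 3 (EXEC): [IRQ0] PC=1: IRET -> resume MAIN at PC=0 (depth now 0)
Event 4 (EXEC): [MAIN] PC=0: DEC 3 -> ACC=-6
Event 5 (INT 0): INT 0 arrives: push (MAIN, PC=1), enter IRQ0 at PC=0 (depth now 1)
Event 6 (EXEC): [IRQ0] PC=0: DEC 3 -> ACC=-9
Event 7 (EXEC): [IRQ0] PC=1: IRET -> resume MAIN at PC=1 (depth now 0)
Event 8 (EXEC): [MAIN] PC=1: NOP
Event 9 (EXEC): [MAIN] PC=2: INC 2 -> ACC=-7
Event 10 (INT 0): INT 0 arrives: push (MAIN, PC=3), enter IRQ0 at PC=0 (depth now 1)
Event 11 (EXEC): [IRQ0] PC=0: DEC 3 -> ACC=-10
Event 12 (EXEC): [IRQ0] PC=1: IRET -> resume MAIN at PC=3 (depth now 0)
Event 13 (INT 0): INT 0 arrives: push (MAIN, PC=3), enter IRQ0 at PC=0 (depth now 1)
Event 14 (EXEC): [IRQ0] PC=0: DEC 3 -> ACC=-13
Event 15 (EXEC): [IRQ0] PC=1: IRET -> resume MAIN at PC=3 (depth now 0)
Event 16 (INT 0): INT 0 arrives: push (MAIN, PC=3), enter IRQ0 at PC=0 (depth now 1)
Event 17 (EXEC): [IRQ0] PC=0: DEC 3 -> ACC=-16
Event 18 (EXEC): [IRQ0] PC=1: IRET -> resume MAIN at PC=3 (depth now 0)
Event 19 (EXEC): [MAIN] PC=3: NOP
Event 20 (EXEC): [MAIN] PC=4: HALT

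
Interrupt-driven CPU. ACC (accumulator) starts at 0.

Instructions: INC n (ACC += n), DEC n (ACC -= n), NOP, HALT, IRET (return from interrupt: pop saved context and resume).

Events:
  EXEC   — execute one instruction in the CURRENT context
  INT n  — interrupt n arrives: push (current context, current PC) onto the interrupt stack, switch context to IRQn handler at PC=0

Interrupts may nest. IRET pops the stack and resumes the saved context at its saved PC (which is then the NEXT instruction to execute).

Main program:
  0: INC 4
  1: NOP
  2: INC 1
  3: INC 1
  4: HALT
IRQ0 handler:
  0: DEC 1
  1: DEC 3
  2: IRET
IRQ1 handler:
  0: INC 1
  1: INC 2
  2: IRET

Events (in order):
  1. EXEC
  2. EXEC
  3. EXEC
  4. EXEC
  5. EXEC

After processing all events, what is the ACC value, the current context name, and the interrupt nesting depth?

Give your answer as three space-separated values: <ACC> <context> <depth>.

Event 1 (EXEC): [MAIN] PC=0: INC 4 -> ACC=4
Event 2 (EXEC): [MAIN] PC=1: NOP
Event 3 (EXEC): [MAIN] PC=2: INC 1 -> ACC=5
Event 4 (EXEC): [MAIN] PC=3: INC 1 -> ACC=6
Event 5 (EXEC): [MAIN] PC=4: HALT

Answer: 6 MAIN 0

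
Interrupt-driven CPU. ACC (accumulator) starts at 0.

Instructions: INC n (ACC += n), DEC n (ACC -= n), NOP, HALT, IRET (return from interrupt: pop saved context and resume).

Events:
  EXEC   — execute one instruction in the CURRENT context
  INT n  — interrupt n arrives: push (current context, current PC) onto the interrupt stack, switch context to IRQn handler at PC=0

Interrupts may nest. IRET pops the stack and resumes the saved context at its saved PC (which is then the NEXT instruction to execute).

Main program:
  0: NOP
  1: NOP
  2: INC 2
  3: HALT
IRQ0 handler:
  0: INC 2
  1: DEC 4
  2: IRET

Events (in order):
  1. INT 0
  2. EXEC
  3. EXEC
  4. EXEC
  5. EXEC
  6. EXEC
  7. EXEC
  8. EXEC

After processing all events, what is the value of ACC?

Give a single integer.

Event 1 (INT 0): INT 0 arrives: push (MAIN, PC=0), enter IRQ0 at PC=0 (depth now 1)
Event 2 (EXEC): [IRQ0] PC=0: INC 2 -> ACC=2
Event 3 (EXEC): [IRQ0] PC=1: DEC 4 -> ACC=-2
Event 4 (EXEC): [IRQ0] PC=2: IRET -> resume MAIN at PC=0 (depth now 0)
Event 5 (EXEC): [MAIN] PC=0: NOP
Event 6 (EXEC): [MAIN] PC=1: NOP
Event 7 (EXEC): [MAIN] PC=2: INC 2 -> ACC=0
Event 8 (EXEC): [MAIN] PC=3: HALT

Answer: 0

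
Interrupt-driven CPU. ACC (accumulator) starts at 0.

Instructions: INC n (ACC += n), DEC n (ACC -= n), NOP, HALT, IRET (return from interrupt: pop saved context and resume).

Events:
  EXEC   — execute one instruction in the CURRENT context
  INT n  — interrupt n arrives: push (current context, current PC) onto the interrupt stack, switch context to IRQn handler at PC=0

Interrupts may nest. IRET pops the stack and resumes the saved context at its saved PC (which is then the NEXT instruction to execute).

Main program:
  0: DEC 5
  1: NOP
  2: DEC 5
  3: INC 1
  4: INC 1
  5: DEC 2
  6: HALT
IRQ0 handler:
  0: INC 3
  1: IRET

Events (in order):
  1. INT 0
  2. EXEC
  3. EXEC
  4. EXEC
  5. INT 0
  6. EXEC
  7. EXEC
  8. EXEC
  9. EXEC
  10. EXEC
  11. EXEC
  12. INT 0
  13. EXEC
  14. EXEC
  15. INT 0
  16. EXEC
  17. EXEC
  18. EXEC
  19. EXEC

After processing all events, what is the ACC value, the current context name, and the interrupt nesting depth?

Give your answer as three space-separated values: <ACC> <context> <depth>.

Answer: 2 MAIN 0

Derivation:
Event 1 (INT 0): INT 0 arrives: push (MAIN, PC=0), enter IRQ0 at PC=0 (depth now 1)
Event 2 (EXEC): [IRQ0] PC=0: INC 3 -> ACC=3
Event 3 (EXEC): [IRQ0] PC=1: IRET -> resume MAIN at PC=0 (depth now 0)
Event 4 (EXEC): [MAIN] PC=0: DEC 5 -> ACC=-2
Event 5 (INT 0): INT 0 arrives: push (MAIN, PC=1), enter IRQ0 at PC=0 (depth now 1)
Event 6 (EXEC): [IRQ0] PC=0: INC 3 -> ACC=1
Event 7 (EXEC): [IRQ0] PC=1: IRET -> resume MAIN at PC=1 (depth now 0)
Event 8 (EXEC): [MAIN] PC=1: NOP
Event 9 (EXEC): [MAIN] PC=2: DEC 5 -> ACC=-4
Event 10 (EXEC): [MAIN] PC=3: INC 1 -> ACC=-3
Event 11 (EXEC): [MAIN] PC=4: INC 1 -> ACC=-2
Event 12 (INT 0): INT 0 arrives: push (MAIN, PC=5), enter IRQ0 at PC=0 (depth now 1)
Event 13 (EXEC): [IRQ0] PC=0: INC 3 -> ACC=1
Event 14 (EXEC): [IRQ0] PC=1: IRET -> resume MAIN at PC=5 (depth now 0)
Event 15 (INT 0): INT 0 arrives: push (MAIN, PC=5), enter IRQ0 at PC=0 (depth now 1)
Event 16 (EXEC): [IRQ0] PC=0: INC 3 -> ACC=4
Event 17 (EXEC): [IRQ0] PC=1: IRET -> resume MAIN at PC=5 (depth now 0)
Event 18 (EXEC): [MAIN] PC=5: DEC 2 -> ACC=2
Event 19 (EXEC): [MAIN] PC=6: HALT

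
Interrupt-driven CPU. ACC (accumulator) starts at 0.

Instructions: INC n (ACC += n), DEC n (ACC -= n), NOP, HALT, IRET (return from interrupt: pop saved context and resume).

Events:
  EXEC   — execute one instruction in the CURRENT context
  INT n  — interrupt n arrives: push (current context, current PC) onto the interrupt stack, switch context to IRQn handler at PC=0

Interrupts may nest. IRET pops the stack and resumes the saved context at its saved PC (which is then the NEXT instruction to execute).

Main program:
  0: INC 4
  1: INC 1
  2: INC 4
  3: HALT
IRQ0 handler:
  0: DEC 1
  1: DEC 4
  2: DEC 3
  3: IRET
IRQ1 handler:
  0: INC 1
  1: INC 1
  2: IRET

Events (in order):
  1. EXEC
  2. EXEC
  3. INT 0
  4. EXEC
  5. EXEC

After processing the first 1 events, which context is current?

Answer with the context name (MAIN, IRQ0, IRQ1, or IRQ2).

Event 1 (EXEC): [MAIN] PC=0: INC 4 -> ACC=4

Answer: MAIN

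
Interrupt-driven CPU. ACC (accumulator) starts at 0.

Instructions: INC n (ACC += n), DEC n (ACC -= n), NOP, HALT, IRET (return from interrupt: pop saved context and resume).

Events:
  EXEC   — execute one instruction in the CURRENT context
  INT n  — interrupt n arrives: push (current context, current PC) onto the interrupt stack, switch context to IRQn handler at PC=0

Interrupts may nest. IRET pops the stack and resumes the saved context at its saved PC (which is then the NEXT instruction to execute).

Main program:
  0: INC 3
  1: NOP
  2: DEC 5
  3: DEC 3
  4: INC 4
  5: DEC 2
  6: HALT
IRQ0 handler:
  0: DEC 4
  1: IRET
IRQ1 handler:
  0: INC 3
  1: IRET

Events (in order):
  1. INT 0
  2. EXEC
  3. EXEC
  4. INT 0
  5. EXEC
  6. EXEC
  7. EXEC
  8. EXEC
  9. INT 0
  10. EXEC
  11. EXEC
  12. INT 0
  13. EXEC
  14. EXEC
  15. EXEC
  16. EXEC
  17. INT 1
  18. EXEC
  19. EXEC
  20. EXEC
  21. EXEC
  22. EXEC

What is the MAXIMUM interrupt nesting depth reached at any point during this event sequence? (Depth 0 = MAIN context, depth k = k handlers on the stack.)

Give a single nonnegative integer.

Event 1 (INT 0): INT 0 arrives: push (MAIN, PC=0), enter IRQ0 at PC=0 (depth now 1) [depth=1]
Event 2 (EXEC): [IRQ0] PC=0: DEC 4 -> ACC=-4 [depth=1]
Event 3 (EXEC): [IRQ0] PC=1: IRET -> resume MAIN at PC=0 (depth now 0) [depth=0]
Event 4 (INT 0): INT 0 arrives: push (MAIN, PC=0), enter IRQ0 at PC=0 (depth now 1) [depth=1]
Event 5 (EXEC): [IRQ0] PC=0: DEC 4 -> ACC=-8 [depth=1]
Event 6 (EXEC): [IRQ0] PC=1: IRET -> resume MAIN at PC=0 (depth now 0) [depth=0]
Event 7 (EXEC): [MAIN] PC=0: INC 3 -> ACC=-5 [depth=0]
Event 8 (EXEC): [MAIN] PC=1: NOP [depth=0]
Event 9 (INT 0): INT 0 arrives: push (MAIN, PC=2), enter IRQ0 at PC=0 (depth now 1) [depth=1]
Event 10 (EXEC): [IRQ0] PC=0: DEC 4 -> ACC=-9 [depth=1]
Event 11 (EXEC): [IRQ0] PC=1: IRET -> resume MAIN at PC=2 (depth now 0) [depth=0]
Event 12 (INT 0): INT 0 arrives: push (MAIN, PC=2), enter IRQ0 at PC=0 (depth now 1) [depth=1]
Event 13 (EXEC): [IRQ0] PC=0: DEC 4 -> ACC=-13 [depth=1]
Event 14 (EXEC): [IRQ0] PC=1: IRET -> resume MAIN at PC=2 (depth now 0) [depth=0]
Event 15 (EXEC): [MAIN] PC=2: DEC 5 -> ACC=-18 [depth=0]
Event 16 (EXEC): [MAIN] PC=3: DEC 3 -> ACC=-21 [depth=0]
Event 17 (INT 1): INT 1 arrives: push (MAIN, PC=4), enter IRQ1 at PC=0 (depth now 1) [depth=1]
Event 18 (EXEC): [IRQ1] PC=0: INC 3 -> ACC=-18 [depth=1]
Event 19 (EXEC): [IRQ1] PC=1: IRET -> resume MAIN at PC=4 (depth now 0) [depth=0]
Event 20 (EXEC): [MAIN] PC=4: INC 4 -> ACC=-14 [depth=0]
Event 21 (EXEC): [MAIN] PC=5: DEC 2 -> ACC=-16 [depth=0]
Event 22 (EXEC): [MAIN] PC=6: HALT [depth=0]
Max depth observed: 1

Answer: 1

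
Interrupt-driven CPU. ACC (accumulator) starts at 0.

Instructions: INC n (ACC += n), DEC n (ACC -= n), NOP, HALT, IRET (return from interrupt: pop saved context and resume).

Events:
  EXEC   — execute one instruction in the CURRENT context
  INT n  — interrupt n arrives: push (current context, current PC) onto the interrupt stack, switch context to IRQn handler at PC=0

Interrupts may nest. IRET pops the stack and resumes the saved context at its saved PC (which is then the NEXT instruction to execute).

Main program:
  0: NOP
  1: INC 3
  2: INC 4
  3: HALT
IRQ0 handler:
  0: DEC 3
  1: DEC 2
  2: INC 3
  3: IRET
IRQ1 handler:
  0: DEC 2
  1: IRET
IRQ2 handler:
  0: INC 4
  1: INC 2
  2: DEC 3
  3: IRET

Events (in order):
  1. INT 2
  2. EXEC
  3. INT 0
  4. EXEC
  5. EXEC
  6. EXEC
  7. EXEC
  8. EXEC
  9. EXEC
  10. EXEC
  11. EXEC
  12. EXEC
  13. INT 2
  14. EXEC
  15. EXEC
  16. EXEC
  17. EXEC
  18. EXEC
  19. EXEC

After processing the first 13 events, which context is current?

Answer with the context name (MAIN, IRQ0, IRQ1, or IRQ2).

Answer: IRQ2

Derivation:
Event 1 (INT 2): INT 2 arrives: push (MAIN, PC=0), enter IRQ2 at PC=0 (depth now 1)
Event 2 (EXEC): [IRQ2] PC=0: INC 4 -> ACC=4
Event 3 (INT 0): INT 0 arrives: push (IRQ2, PC=1), enter IRQ0 at PC=0 (depth now 2)
Event 4 (EXEC): [IRQ0] PC=0: DEC 3 -> ACC=1
Event 5 (EXEC): [IRQ0] PC=1: DEC 2 -> ACC=-1
Event 6 (EXEC): [IRQ0] PC=2: INC 3 -> ACC=2
Event 7 (EXEC): [IRQ0] PC=3: IRET -> resume IRQ2 at PC=1 (depth now 1)
Event 8 (EXEC): [IRQ2] PC=1: INC 2 -> ACC=4
Event 9 (EXEC): [IRQ2] PC=2: DEC 3 -> ACC=1
Event 10 (EXEC): [IRQ2] PC=3: IRET -> resume MAIN at PC=0 (depth now 0)
Event 11 (EXEC): [MAIN] PC=0: NOP
Event 12 (EXEC): [MAIN] PC=1: INC 3 -> ACC=4
Event 13 (INT 2): INT 2 arrives: push (MAIN, PC=2), enter IRQ2 at PC=0 (depth now 1)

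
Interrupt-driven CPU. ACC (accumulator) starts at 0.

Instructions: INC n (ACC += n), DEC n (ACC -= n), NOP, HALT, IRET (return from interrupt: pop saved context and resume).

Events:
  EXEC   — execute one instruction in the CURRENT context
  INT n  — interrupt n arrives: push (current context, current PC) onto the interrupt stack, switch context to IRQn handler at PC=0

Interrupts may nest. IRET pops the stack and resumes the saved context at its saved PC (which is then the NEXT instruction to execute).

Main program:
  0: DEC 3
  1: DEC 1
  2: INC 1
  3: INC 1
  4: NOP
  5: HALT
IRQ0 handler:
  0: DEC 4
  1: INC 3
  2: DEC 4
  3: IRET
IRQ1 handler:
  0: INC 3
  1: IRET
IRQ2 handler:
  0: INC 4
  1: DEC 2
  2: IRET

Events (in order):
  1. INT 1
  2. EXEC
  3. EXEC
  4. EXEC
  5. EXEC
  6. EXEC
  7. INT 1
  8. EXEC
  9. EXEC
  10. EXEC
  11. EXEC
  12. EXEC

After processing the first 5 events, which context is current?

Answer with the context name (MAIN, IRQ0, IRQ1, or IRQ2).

Answer: MAIN

Derivation:
Event 1 (INT 1): INT 1 arrives: push (MAIN, PC=0), enter IRQ1 at PC=0 (depth now 1)
Event 2 (EXEC): [IRQ1] PC=0: INC 3 -> ACC=3
Event 3 (EXEC): [IRQ1] PC=1: IRET -> resume MAIN at PC=0 (depth now 0)
Event 4 (EXEC): [MAIN] PC=0: DEC 3 -> ACC=0
Event 5 (EXEC): [MAIN] PC=1: DEC 1 -> ACC=-1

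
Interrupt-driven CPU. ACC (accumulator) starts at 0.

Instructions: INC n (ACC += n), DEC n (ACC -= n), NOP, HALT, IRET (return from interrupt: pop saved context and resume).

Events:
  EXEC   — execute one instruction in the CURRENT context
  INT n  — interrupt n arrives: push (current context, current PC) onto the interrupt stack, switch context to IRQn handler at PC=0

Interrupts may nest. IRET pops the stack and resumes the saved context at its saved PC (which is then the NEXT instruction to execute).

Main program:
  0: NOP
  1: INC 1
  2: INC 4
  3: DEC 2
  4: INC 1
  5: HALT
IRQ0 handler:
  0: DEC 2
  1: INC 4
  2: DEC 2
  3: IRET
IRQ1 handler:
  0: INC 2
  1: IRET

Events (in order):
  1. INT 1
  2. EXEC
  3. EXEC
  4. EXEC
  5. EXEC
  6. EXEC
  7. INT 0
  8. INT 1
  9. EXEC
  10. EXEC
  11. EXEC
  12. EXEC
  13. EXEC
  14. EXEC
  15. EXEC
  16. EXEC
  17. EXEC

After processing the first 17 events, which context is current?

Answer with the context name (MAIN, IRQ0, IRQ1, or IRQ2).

Event 1 (INT 1): INT 1 arrives: push (MAIN, PC=0), enter IRQ1 at PC=0 (depth now 1)
Event 2 (EXEC): [IRQ1] PC=0: INC 2 -> ACC=2
Event 3 (EXEC): [IRQ1] PC=1: IRET -> resume MAIN at PC=0 (depth now 0)
Event 4 (EXEC): [MAIN] PC=0: NOP
Event 5 (EXEC): [MAIN] PC=1: INC 1 -> ACC=3
Event 6 (EXEC): [MAIN] PC=2: INC 4 -> ACC=7
Event 7 (INT 0): INT 0 arrives: push (MAIN, PC=3), enter IRQ0 at PC=0 (depth now 1)
Event 8 (INT 1): INT 1 arrives: push (IRQ0, PC=0), enter IRQ1 at PC=0 (depth now 2)
Event 9 (EXEC): [IRQ1] PC=0: INC 2 -> ACC=9
Event 10 (EXEC): [IRQ1] PC=1: IRET -> resume IRQ0 at PC=0 (depth now 1)
Event 11 (EXEC): [IRQ0] PC=0: DEC 2 -> ACC=7
Event 12 (EXEC): [IRQ0] PC=1: INC 4 -> ACC=11
Event 13 (EXEC): [IRQ0] PC=2: DEC 2 -> ACC=9
Event 14 (EXEC): [IRQ0] PC=3: IRET -> resume MAIN at PC=3 (depth now 0)
Event 15 (EXEC): [MAIN] PC=3: DEC 2 -> ACC=7
Event 16 (EXEC): [MAIN] PC=4: INC 1 -> ACC=8
Event 17 (EXEC): [MAIN] PC=5: HALT

Answer: MAIN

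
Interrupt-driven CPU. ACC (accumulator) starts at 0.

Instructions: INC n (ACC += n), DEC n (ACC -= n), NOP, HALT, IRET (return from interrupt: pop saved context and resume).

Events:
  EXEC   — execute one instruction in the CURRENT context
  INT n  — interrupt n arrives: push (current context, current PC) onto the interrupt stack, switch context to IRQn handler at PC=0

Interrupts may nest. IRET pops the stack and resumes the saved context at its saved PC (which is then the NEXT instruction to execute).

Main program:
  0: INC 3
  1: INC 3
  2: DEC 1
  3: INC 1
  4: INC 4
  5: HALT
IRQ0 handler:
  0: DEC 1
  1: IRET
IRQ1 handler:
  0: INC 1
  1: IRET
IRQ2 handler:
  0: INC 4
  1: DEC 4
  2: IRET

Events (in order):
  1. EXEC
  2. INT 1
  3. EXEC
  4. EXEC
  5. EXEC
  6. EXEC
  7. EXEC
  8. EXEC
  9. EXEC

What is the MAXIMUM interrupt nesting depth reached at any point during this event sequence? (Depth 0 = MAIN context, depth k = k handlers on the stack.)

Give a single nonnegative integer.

Answer: 1

Derivation:
Event 1 (EXEC): [MAIN] PC=0: INC 3 -> ACC=3 [depth=0]
Event 2 (INT 1): INT 1 arrives: push (MAIN, PC=1), enter IRQ1 at PC=0 (depth now 1) [depth=1]
Event 3 (EXEC): [IRQ1] PC=0: INC 1 -> ACC=4 [depth=1]
Event 4 (EXEC): [IRQ1] PC=1: IRET -> resume MAIN at PC=1 (depth now 0) [depth=0]
Event 5 (EXEC): [MAIN] PC=1: INC 3 -> ACC=7 [depth=0]
Event 6 (EXEC): [MAIN] PC=2: DEC 1 -> ACC=6 [depth=0]
Event 7 (EXEC): [MAIN] PC=3: INC 1 -> ACC=7 [depth=0]
Event 8 (EXEC): [MAIN] PC=4: INC 4 -> ACC=11 [depth=0]
Event 9 (EXEC): [MAIN] PC=5: HALT [depth=0]
Max depth observed: 1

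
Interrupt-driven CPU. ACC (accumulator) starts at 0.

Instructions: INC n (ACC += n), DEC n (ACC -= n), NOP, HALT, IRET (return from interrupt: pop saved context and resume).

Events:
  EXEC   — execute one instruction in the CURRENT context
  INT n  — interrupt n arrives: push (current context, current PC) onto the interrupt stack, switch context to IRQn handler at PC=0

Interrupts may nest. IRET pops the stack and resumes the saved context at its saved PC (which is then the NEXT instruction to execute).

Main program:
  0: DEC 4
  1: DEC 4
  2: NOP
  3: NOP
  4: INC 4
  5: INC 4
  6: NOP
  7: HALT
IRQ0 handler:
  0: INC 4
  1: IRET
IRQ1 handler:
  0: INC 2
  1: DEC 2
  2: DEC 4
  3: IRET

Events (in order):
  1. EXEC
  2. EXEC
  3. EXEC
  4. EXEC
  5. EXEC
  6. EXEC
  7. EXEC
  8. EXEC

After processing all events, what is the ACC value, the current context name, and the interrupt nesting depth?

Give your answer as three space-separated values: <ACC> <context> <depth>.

Answer: 0 MAIN 0

Derivation:
Event 1 (EXEC): [MAIN] PC=0: DEC 4 -> ACC=-4
Event 2 (EXEC): [MAIN] PC=1: DEC 4 -> ACC=-8
Event 3 (EXEC): [MAIN] PC=2: NOP
Event 4 (EXEC): [MAIN] PC=3: NOP
Event 5 (EXEC): [MAIN] PC=4: INC 4 -> ACC=-4
Event 6 (EXEC): [MAIN] PC=5: INC 4 -> ACC=0
Event 7 (EXEC): [MAIN] PC=6: NOP
Event 8 (EXEC): [MAIN] PC=7: HALT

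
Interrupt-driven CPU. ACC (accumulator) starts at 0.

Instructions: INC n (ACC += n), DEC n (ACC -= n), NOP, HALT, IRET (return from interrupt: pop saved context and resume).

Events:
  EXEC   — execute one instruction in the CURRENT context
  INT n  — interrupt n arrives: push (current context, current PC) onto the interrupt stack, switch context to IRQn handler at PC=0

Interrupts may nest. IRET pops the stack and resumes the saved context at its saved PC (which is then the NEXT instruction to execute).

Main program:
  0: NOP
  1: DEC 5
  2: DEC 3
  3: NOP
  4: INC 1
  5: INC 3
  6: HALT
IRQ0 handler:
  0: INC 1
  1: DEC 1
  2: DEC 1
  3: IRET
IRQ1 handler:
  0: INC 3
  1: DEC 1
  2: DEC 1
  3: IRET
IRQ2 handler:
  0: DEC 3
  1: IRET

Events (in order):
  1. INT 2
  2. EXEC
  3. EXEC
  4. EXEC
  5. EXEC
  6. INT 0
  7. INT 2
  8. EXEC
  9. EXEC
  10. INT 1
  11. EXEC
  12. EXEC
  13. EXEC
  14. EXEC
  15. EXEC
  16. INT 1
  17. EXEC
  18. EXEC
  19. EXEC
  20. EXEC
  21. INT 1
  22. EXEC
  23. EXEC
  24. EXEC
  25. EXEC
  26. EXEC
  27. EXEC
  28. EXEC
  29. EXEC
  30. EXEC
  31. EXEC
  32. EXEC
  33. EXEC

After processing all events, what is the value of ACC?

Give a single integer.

Answer: -8

Derivation:
Event 1 (INT 2): INT 2 arrives: push (MAIN, PC=0), enter IRQ2 at PC=0 (depth now 1)
Event 2 (EXEC): [IRQ2] PC=0: DEC 3 -> ACC=-3
Event 3 (EXEC): [IRQ2] PC=1: IRET -> resume MAIN at PC=0 (depth now 0)
Event 4 (EXEC): [MAIN] PC=0: NOP
Event 5 (EXEC): [MAIN] PC=1: DEC 5 -> ACC=-8
Event 6 (INT 0): INT 0 arrives: push (MAIN, PC=2), enter IRQ0 at PC=0 (depth now 1)
Event 7 (INT 2): INT 2 arrives: push (IRQ0, PC=0), enter IRQ2 at PC=0 (depth now 2)
Event 8 (EXEC): [IRQ2] PC=0: DEC 3 -> ACC=-11
Event 9 (EXEC): [IRQ2] PC=1: IRET -> resume IRQ0 at PC=0 (depth now 1)
Event 10 (INT 1): INT 1 arrives: push (IRQ0, PC=0), enter IRQ1 at PC=0 (depth now 2)
Event 11 (EXEC): [IRQ1] PC=0: INC 3 -> ACC=-8
Event 12 (EXEC): [IRQ1] PC=1: DEC 1 -> ACC=-9
Event 13 (EXEC): [IRQ1] PC=2: DEC 1 -> ACC=-10
Event 14 (EXEC): [IRQ1] PC=3: IRET -> resume IRQ0 at PC=0 (depth now 1)
Event 15 (EXEC): [IRQ0] PC=0: INC 1 -> ACC=-9
Event 16 (INT 1): INT 1 arrives: push (IRQ0, PC=1), enter IRQ1 at PC=0 (depth now 2)
Event 17 (EXEC): [IRQ1] PC=0: INC 3 -> ACC=-6
Event 18 (EXEC): [IRQ1] PC=1: DEC 1 -> ACC=-7
Event 19 (EXEC): [IRQ1] PC=2: DEC 1 -> ACC=-8
Event 20 (EXEC): [IRQ1] PC=3: IRET -> resume IRQ0 at PC=1 (depth now 1)
Event 21 (INT 1): INT 1 arrives: push (IRQ0, PC=1), enter IRQ1 at PC=0 (depth now 2)
Event 22 (EXEC): [IRQ1] PC=0: INC 3 -> ACC=-5
Event 23 (EXEC): [IRQ1] PC=1: DEC 1 -> ACC=-6
Event 24 (EXEC): [IRQ1] PC=2: DEC 1 -> ACC=-7
Event 25 (EXEC): [IRQ1] PC=3: IRET -> resume IRQ0 at PC=1 (depth now 1)
Event 26 (EXEC): [IRQ0] PC=1: DEC 1 -> ACC=-8
Event 27 (EXEC): [IRQ0] PC=2: DEC 1 -> ACC=-9
Event 28 (EXEC): [IRQ0] PC=3: IRET -> resume MAIN at PC=2 (depth now 0)
Event 29 (EXEC): [MAIN] PC=2: DEC 3 -> ACC=-12
Event 30 (EXEC): [MAIN] PC=3: NOP
Event 31 (EXEC): [MAIN] PC=4: INC 1 -> ACC=-11
Event 32 (EXEC): [MAIN] PC=5: INC 3 -> ACC=-8
Event 33 (EXEC): [MAIN] PC=6: HALT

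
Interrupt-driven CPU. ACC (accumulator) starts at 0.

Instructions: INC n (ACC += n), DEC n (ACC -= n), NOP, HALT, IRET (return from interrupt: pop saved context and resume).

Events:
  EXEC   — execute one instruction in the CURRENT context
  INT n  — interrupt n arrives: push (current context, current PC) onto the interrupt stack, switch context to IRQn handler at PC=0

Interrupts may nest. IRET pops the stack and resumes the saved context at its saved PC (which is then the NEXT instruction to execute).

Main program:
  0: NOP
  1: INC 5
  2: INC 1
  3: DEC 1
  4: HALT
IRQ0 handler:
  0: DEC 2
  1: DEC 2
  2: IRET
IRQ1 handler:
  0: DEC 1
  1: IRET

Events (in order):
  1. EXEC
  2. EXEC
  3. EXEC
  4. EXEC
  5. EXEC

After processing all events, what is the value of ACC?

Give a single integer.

Answer: 5

Derivation:
Event 1 (EXEC): [MAIN] PC=0: NOP
Event 2 (EXEC): [MAIN] PC=1: INC 5 -> ACC=5
Event 3 (EXEC): [MAIN] PC=2: INC 1 -> ACC=6
Event 4 (EXEC): [MAIN] PC=3: DEC 1 -> ACC=5
Event 5 (EXEC): [MAIN] PC=4: HALT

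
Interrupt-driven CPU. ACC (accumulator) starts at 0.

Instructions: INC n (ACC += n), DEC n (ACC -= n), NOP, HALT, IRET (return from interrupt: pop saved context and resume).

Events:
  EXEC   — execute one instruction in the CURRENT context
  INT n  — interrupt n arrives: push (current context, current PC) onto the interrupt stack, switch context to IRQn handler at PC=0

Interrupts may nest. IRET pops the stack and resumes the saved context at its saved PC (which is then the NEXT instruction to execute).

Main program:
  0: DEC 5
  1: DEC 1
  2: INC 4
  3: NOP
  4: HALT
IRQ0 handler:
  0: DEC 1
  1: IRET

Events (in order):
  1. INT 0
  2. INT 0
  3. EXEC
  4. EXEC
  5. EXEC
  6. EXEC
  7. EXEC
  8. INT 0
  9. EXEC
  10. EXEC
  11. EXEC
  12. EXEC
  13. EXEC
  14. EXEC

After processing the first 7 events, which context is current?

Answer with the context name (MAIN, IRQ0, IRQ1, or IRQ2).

Answer: MAIN

Derivation:
Event 1 (INT 0): INT 0 arrives: push (MAIN, PC=0), enter IRQ0 at PC=0 (depth now 1)
Event 2 (INT 0): INT 0 arrives: push (IRQ0, PC=0), enter IRQ0 at PC=0 (depth now 2)
Event 3 (EXEC): [IRQ0] PC=0: DEC 1 -> ACC=-1
Event 4 (EXEC): [IRQ0] PC=1: IRET -> resume IRQ0 at PC=0 (depth now 1)
Event 5 (EXEC): [IRQ0] PC=0: DEC 1 -> ACC=-2
Event 6 (EXEC): [IRQ0] PC=1: IRET -> resume MAIN at PC=0 (depth now 0)
Event 7 (EXEC): [MAIN] PC=0: DEC 5 -> ACC=-7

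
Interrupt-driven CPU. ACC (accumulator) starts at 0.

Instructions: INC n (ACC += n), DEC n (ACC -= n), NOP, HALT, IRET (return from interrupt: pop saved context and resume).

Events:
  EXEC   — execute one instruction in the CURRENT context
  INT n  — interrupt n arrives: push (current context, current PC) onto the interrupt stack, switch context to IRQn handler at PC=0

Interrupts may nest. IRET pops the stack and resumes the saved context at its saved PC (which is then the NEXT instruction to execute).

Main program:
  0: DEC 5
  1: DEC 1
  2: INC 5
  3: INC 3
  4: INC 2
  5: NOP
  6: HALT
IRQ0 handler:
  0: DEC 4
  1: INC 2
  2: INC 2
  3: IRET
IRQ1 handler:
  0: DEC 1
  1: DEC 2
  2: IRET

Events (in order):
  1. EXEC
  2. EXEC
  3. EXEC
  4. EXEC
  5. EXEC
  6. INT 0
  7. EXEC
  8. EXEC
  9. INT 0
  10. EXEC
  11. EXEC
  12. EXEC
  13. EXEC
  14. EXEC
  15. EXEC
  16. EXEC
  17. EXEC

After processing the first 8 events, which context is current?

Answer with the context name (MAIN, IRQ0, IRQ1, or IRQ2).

Event 1 (EXEC): [MAIN] PC=0: DEC 5 -> ACC=-5
Event 2 (EXEC): [MAIN] PC=1: DEC 1 -> ACC=-6
Event 3 (EXEC): [MAIN] PC=2: INC 5 -> ACC=-1
Event 4 (EXEC): [MAIN] PC=3: INC 3 -> ACC=2
Event 5 (EXEC): [MAIN] PC=4: INC 2 -> ACC=4
Event 6 (INT 0): INT 0 arrives: push (MAIN, PC=5), enter IRQ0 at PC=0 (depth now 1)
Event 7 (EXEC): [IRQ0] PC=0: DEC 4 -> ACC=0
Event 8 (EXEC): [IRQ0] PC=1: INC 2 -> ACC=2

Answer: IRQ0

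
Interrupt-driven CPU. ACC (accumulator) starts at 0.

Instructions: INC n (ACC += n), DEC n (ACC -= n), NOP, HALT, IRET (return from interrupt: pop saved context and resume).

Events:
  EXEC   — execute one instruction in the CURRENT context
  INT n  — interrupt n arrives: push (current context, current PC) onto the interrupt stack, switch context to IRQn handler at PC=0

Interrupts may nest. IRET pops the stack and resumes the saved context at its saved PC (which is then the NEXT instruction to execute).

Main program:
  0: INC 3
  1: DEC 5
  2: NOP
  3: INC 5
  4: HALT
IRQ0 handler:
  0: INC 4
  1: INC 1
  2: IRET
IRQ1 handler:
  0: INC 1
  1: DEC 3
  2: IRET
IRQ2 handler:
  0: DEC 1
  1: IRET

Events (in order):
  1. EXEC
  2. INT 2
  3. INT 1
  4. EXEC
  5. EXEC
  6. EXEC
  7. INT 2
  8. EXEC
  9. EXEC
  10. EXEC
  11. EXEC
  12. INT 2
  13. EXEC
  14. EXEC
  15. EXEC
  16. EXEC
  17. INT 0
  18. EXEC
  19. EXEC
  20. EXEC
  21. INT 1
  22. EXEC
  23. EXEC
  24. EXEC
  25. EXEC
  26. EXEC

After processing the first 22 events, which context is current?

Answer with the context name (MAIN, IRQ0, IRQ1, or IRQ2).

Answer: IRQ1

Derivation:
Event 1 (EXEC): [MAIN] PC=0: INC 3 -> ACC=3
Event 2 (INT 2): INT 2 arrives: push (MAIN, PC=1), enter IRQ2 at PC=0 (depth now 1)
Event 3 (INT 1): INT 1 arrives: push (IRQ2, PC=0), enter IRQ1 at PC=0 (depth now 2)
Event 4 (EXEC): [IRQ1] PC=0: INC 1 -> ACC=4
Event 5 (EXEC): [IRQ1] PC=1: DEC 3 -> ACC=1
Event 6 (EXEC): [IRQ1] PC=2: IRET -> resume IRQ2 at PC=0 (depth now 1)
Event 7 (INT 2): INT 2 arrives: push (IRQ2, PC=0), enter IRQ2 at PC=0 (depth now 2)
Event 8 (EXEC): [IRQ2] PC=0: DEC 1 -> ACC=0
Event 9 (EXEC): [IRQ2] PC=1: IRET -> resume IRQ2 at PC=0 (depth now 1)
Event 10 (EXEC): [IRQ2] PC=0: DEC 1 -> ACC=-1
Event 11 (EXEC): [IRQ2] PC=1: IRET -> resume MAIN at PC=1 (depth now 0)
Event 12 (INT 2): INT 2 arrives: push (MAIN, PC=1), enter IRQ2 at PC=0 (depth now 1)
Event 13 (EXEC): [IRQ2] PC=0: DEC 1 -> ACC=-2
Event 14 (EXEC): [IRQ2] PC=1: IRET -> resume MAIN at PC=1 (depth now 0)
Event 15 (EXEC): [MAIN] PC=1: DEC 5 -> ACC=-7
Event 16 (EXEC): [MAIN] PC=2: NOP
Event 17 (INT 0): INT 0 arrives: push (MAIN, PC=3), enter IRQ0 at PC=0 (depth now 1)
Event 18 (EXEC): [IRQ0] PC=0: INC 4 -> ACC=-3
Event 19 (EXEC): [IRQ0] PC=1: INC 1 -> ACC=-2
Event 20 (EXEC): [IRQ0] PC=2: IRET -> resume MAIN at PC=3 (depth now 0)
Event 21 (INT 1): INT 1 arrives: push (MAIN, PC=3), enter IRQ1 at PC=0 (depth now 1)
Event 22 (EXEC): [IRQ1] PC=0: INC 1 -> ACC=-1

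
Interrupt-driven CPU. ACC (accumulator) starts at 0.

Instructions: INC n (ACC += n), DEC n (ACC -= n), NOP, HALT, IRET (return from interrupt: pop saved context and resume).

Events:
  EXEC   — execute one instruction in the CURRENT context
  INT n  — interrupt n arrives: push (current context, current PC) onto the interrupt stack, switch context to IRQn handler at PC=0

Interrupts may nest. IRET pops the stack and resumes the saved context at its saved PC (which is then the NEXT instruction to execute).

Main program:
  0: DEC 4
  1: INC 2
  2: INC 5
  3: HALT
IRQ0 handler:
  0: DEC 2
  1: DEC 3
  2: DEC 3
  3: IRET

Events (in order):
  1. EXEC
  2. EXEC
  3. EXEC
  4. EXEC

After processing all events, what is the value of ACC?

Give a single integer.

Event 1 (EXEC): [MAIN] PC=0: DEC 4 -> ACC=-4
Event 2 (EXEC): [MAIN] PC=1: INC 2 -> ACC=-2
Event 3 (EXEC): [MAIN] PC=2: INC 5 -> ACC=3
Event 4 (EXEC): [MAIN] PC=3: HALT

Answer: 3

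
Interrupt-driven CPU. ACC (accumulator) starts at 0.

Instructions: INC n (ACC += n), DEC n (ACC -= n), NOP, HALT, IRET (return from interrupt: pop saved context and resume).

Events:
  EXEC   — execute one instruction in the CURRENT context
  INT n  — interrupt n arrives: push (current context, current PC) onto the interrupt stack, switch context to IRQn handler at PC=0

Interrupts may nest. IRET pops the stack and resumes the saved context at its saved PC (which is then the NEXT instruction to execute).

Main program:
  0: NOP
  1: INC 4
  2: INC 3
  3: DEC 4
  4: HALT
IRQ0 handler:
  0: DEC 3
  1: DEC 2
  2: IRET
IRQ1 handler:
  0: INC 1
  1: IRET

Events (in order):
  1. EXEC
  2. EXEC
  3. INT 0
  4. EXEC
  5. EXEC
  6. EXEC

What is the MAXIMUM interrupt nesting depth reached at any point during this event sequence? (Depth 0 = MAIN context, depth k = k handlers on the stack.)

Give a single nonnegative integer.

Answer: 1

Derivation:
Event 1 (EXEC): [MAIN] PC=0: NOP [depth=0]
Event 2 (EXEC): [MAIN] PC=1: INC 4 -> ACC=4 [depth=0]
Event 3 (INT 0): INT 0 arrives: push (MAIN, PC=2), enter IRQ0 at PC=0 (depth now 1) [depth=1]
Event 4 (EXEC): [IRQ0] PC=0: DEC 3 -> ACC=1 [depth=1]
Event 5 (EXEC): [IRQ0] PC=1: DEC 2 -> ACC=-1 [depth=1]
Event 6 (EXEC): [IRQ0] PC=2: IRET -> resume MAIN at PC=2 (depth now 0) [depth=0]
Max depth observed: 1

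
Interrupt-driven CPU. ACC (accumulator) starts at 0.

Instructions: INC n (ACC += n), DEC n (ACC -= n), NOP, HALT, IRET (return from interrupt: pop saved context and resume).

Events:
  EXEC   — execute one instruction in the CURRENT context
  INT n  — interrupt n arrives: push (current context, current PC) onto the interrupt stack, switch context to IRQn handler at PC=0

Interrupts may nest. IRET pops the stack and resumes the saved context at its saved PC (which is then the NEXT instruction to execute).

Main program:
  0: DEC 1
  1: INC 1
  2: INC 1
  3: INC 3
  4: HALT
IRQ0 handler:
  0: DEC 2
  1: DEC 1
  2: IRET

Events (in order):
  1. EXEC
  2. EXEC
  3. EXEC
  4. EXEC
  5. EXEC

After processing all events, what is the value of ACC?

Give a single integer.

Event 1 (EXEC): [MAIN] PC=0: DEC 1 -> ACC=-1
Event 2 (EXEC): [MAIN] PC=1: INC 1 -> ACC=0
Event 3 (EXEC): [MAIN] PC=2: INC 1 -> ACC=1
Event 4 (EXEC): [MAIN] PC=3: INC 3 -> ACC=4
Event 5 (EXEC): [MAIN] PC=4: HALT

Answer: 4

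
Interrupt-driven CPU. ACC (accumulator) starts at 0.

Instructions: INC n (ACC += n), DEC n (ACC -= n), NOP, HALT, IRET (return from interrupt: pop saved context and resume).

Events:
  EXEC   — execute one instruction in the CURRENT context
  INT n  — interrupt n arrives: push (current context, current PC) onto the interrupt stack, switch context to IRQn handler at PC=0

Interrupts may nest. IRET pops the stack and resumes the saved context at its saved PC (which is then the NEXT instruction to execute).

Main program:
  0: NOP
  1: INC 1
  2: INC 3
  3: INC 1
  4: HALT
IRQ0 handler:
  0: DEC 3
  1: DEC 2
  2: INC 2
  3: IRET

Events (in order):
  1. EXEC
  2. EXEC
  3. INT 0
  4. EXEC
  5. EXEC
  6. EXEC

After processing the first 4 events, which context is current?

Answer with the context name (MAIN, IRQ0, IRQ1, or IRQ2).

Answer: IRQ0

Derivation:
Event 1 (EXEC): [MAIN] PC=0: NOP
Event 2 (EXEC): [MAIN] PC=1: INC 1 -> ACC=1
Event 3 (INT 0): INT 0 arrives: push (MAIN, PC=2), enter IRQ0 at PC=0 (depth now 1)
Event 4 (EXEC): [IRQ0] PC=0: DEC 3 -> ACC=-2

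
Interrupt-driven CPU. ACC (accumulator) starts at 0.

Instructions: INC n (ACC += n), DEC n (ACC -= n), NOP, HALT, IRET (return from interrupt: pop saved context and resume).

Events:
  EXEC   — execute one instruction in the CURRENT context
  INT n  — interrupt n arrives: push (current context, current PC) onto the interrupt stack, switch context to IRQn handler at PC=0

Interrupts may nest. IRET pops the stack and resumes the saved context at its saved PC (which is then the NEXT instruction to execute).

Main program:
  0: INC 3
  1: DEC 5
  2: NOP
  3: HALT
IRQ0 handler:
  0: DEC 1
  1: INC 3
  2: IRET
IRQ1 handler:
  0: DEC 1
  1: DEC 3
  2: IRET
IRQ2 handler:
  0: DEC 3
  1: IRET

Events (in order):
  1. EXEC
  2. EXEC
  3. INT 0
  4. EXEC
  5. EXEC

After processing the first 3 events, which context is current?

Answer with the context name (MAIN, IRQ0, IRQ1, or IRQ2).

Event 1 (EXEC): [MAIN] PC=0: INC 3 -> ACC=3
Event 2 (EXEC): [MAIN] PC=1: DEC 5 -> ACC=-2
Event 3 (INT 0): INT 0 arrives: push (MAIN, PC=2), enter IRQ0 at PC=0 (depth now 1)

Answer: IRQ0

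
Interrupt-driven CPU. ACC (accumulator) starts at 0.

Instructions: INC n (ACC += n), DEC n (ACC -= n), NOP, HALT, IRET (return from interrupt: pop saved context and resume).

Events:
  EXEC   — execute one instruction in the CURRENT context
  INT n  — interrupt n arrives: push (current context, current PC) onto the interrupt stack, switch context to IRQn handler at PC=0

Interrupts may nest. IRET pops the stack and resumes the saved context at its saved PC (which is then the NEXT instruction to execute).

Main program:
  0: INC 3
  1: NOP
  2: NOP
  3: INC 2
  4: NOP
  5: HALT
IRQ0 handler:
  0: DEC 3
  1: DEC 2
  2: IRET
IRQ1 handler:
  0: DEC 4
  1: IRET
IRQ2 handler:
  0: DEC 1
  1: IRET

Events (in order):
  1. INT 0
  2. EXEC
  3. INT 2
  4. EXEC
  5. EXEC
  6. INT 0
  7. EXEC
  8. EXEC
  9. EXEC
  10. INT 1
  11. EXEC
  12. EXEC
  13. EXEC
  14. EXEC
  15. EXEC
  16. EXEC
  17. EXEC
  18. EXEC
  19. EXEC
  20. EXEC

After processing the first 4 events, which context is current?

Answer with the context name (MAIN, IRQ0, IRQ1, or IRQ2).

Event 1 (INT 0): INT 0 arrives: push (MAIN, PC=0), enter IRQ0 at PC=0 (depth now 1)
Event 2 (EXEC): [IRQ0] PC=0: DEC 3 -> ACC=-3
Event 3 (INT 2): INT 2 arrives: push (IRQ0, PC=1), enter IRQ2 at PC=0 (depth now 2)
Event 4 (EXEC): [IRQ2] PC=0: DEC 1 -> ACC=-4

Answer: IRQ2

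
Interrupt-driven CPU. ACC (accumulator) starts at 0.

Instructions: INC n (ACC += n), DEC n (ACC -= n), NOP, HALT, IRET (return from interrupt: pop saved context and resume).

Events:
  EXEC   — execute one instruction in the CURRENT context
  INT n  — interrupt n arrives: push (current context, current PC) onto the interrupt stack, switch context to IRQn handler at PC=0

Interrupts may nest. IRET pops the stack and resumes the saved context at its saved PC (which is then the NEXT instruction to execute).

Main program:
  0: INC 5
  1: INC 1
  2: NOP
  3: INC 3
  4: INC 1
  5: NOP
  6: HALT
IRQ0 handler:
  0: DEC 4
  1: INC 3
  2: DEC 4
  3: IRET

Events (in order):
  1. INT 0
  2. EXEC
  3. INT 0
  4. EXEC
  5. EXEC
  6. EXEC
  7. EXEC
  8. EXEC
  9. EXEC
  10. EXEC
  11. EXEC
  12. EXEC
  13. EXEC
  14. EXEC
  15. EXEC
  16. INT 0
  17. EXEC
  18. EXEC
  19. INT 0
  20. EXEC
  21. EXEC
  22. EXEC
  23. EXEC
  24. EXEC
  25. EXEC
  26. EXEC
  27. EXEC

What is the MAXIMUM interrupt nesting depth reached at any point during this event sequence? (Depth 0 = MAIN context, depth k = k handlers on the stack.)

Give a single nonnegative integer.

Event 1 (INT 0): INT 0 arrives: push (MAIN, PC=0), enter IRQ0 at PC=0 (depth now 1) [depth=1]
Event 2 (EXEC): [IRQ0] PC=0: DEC 4 -> ACC=-4 [depth=1]
Event 3 (INT 0): INT 0 arrives: push (IRQ0, PC=1), enter IRQ0 at PC=0 (depth now 2) [depth=2]
Event 4 (EXEC): [IRQ0] PC=0: DEC 4 -> ACC=-8 [depth=2]
Event 5 (EXEC): [IRQ0] PC=1: INC 3 -> ACC=-5 [depth=2]
Event 6 (EXEC): [IRQ0] PC=2: DEC 4 -> ACC=-9 [depth=2]
Event 7 (EXEC): [IRQ0] PC=3: IRET -> resume IRQ0 at PC=1 (depth now 1) [depth=1]
Event 8 (EXEC): [IRQ0] PC=1: INC 3 -> ACC=-6 [depth=1]
Event 9 (EXEC): [IRQ0] PC=2: DEC 4 -> ACC=-10 [depth=1]
Event 10 (EXEC): [IRQ0] PC=3: IRET -> resume MAIN at PC=0 (depth now 0) [depth=0]
Event 11 (EXEC): [MAIN] PC=0: INC 5 -> ACC=-5 [depth=0]
Event 12 (EXEC): [MAIN] PC=1: INC 1 -> ACC=-4 [depth=0]
Event 13 (EXEC): [MAIN] PC=2: NOP [depth=0]
Event 14 (EXEC): [MAIN] PC=3: INC 3 -> ACC=-1 [depth=0]
Event 15 (EXEC): [MAIN] PC=4: INC 1 -> ACC=0 [depth=0]
Event 16 (INT 0): INT 0 arrives: push (MAIN, PC=5), enter IRQ0 at PC=0 (depth now 1) [depth=1]
Event 17 (EXEC): [IRQ0] PC=0: DEC 4 -> ACC=-4 [depth=1]
Event 18 (EXEC): [IRQ0] PC=1: INC 3 -> ACC=-1 [depth=1]
Event 19 (INT 0): INT 0 arrives: push (IRQ0, PC=2), enter IRQ0 at PC=0 (depth now 2) [depth=2]
Event 20 (EXEC): [IRQ0] PC=0: DEC 4 -> ACC=-5 [depth=2]
Event 21 (EXEC): [IRQ0] PC=1: INC 3 -> ACC=-2 [depth=2]
Event 22 (EXEC): [IRQ0] PC=2: DEC 4 -> ACC=-6 [depth=2]
Event 23 (EXEC): [IRQ0] PC=3: IRET -> resume IRQ0 at PC=2 (depth now 1) [depth=1]
Event 24 (EXEC): [IRQ0] PC=2: DEC 4 -> ACC=-10 [depth=1]
Event 25 (EXEC): [IRQ0] PC=3: IRET -> resume MAIN at PC=5 (depth now 0) [depth=0]
Event 26 (EXEC): [MAIN] PC=5: NOP [depth=0]
Event 27 (EXEC): [MAIN] PC=6: HALT [depth=0]
Max depth observed: 2

Answer: 2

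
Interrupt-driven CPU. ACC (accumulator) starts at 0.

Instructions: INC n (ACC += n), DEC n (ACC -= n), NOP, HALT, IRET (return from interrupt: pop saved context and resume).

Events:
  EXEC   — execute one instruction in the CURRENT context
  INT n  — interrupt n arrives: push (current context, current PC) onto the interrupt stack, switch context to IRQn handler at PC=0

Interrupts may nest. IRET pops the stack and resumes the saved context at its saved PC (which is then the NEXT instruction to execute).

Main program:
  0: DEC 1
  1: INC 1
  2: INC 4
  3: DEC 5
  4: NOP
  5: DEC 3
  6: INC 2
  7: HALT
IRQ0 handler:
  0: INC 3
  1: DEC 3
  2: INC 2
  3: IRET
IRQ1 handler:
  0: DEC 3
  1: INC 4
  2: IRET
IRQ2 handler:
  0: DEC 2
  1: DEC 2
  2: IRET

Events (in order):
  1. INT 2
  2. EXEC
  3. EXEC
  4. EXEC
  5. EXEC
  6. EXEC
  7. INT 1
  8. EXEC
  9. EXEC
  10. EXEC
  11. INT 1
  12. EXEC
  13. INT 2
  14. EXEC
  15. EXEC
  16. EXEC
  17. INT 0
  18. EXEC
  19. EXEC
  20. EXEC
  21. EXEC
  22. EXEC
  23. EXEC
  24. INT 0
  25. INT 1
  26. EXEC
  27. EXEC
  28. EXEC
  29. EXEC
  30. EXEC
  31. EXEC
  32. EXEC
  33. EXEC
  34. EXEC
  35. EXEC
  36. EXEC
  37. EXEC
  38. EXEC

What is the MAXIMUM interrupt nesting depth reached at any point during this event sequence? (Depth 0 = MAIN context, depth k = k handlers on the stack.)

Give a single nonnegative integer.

Event 1 (INT 2): INT 2 arrives: push (MAIN, PC=0), enter IRQ2 at PC=0 (depth now 1) [depth=1]
Event 2 (EXEC): [IRQ2] PC=0: DEC 2 -> ACC=-2 [depth=1]
Event 3 (EXEC): [IRQ2] PC=1: DEC 2 -> ACC=-4 [depth=1]
Event 4 (EXEC): [IRQ2] PC=2: IRET -> resume MAIN at PC=0 (depth now 0) [depth=0]
Event 5 (EXEC): [MAIN] PC=0: DEC 1 -> ACC=-5 [depth=0]
Event 6 (EXEC): [MAIN] PC=1: INC 1 -> ACC=-4 [depth=0]
Event 7 (INT 1): INT 1 arrives: push (MAIN, PC=2), enter IRQ1 at PC=0 (depth now 1) [depth=1]
Event 8 (EXEC): [IRQ1] PC=0: DEC 3 -> ACC=-7 [depth=1]
Event 9 (EXEC): [IRQ1] PC=1: INC 4 -> ACC=-3 [depth=1]
Event 10 (EXEC): [IRQ1] PC=2: IRET -> resume MAIN at PC=2 (depth now 0) [depth=0]
Event 11 (INT 1): INT 1 arrives: push (MAIN, PC=2), enter IRQ1 at PC=0 (depth now 1) [depth=1]
Event 12 (EXEC): [IRQ1] PC=0: DEC 3 -> ACC=-6 [depth=1]
Event 13 (INT 2): INT 2 arrives: push (IRQ1, PC=1), enter IRQ2 at PC=0 (depth now 2) [depth=2]
Event 14 (EXEC): [IRQ2] PC=0: DEC 2 -> ACC=-8 [depth=2]
Event 15 (EXEC): [IRQ2] PC=1: DEC 2 -> ACC=-10 [depth=2]
Event 16 (EXEC): [IRQ2] PC=2: IRET -> resume IRQ1 at PC=1 (depth now 1) [depth=1]
Event 17 (INT 0): INT 0 arrives: push (IRQ1, PC=1), enter IRQ0 at PC=0 (depth now 2) [depth=2]
Event 18 (EXEC): [IRQ0] PC=0: INC 3 -> ACC=-7 [depth=2]
Event 19 (EXEC): [IRQ0] PC=1: DEC 3 -> ACC=-10 [depth=2]
Event 20 (EXEC): [IRQ0] PC=2: INC 2 -> ACC=-8 [depth=2]
Event 21 (EXEC): [IRQ0] PC=3: IRET -> resume IRQ1 at PC=1 (depth now 1) [depth=1]
Event 22 (EXEC): [IRQ1] PC=1: INC 4 -> ACC=-4 [depth=1]
Event 23 (EXEC): [IRQ1] PC=2: IRET -> resume MAIN at PC=2 (depth now 0) [depth=0]
Event 24 (INT 0): INT 0 arrives: push (MAIN, PC=2), enter IRQ0 at PC=0 (depth now 1) [depth=1]
Event 25 (INT 1): INT 1 arrives: push (IRQ0, PC=0), enter IRQ1 at PC=0 (depth now 2) [depth=2]
Event 26 (EXEC): [IRQ1] PC=0: DEC 3 -> ACC=-7 [depth=2]
Event 27 (EXEC): [IRQ1] PC=1: INC 4 -> ACC=-3 [depth=2]
Event 28 (EXEC): [IRQ1] PC=2: IRET -> resume IRQ0 at PC=0 (depth now 1) [depth=1]
Event 29 (EXEC): [IRQ0] PC=0: INC 3 -> ACC=0 [depth=1]
Event 30 (EXEC): [IRQ0] PC=1: DEC 3 -> ACC=-3 [depth=1]
Event 31 (EXEC): [IRQ0] PC=2: INC 2 -> ACC=-1 [depth=1]
Event 32 (EXEC): [IRQ0] PC=3: IRET -> resume MAIN at PC=2 (depth now 0) [depth=0]
Event 33 (EXEC): [MAIN] PC=2: INC 4 -> ACC=3 [depth=0]
Event 34 (EXEC): [MAIN] PC=3: DEC 5 -> ACC=-2 [depth=0]
Event 35 (EXEC): [MAIN] PC=4: NOP [depth=0]
Event 36 (EXEC): [MAIN] PC=5: DEC 3 -> ACC=-5 [depth=0]
Event 37 (EXEC): [MAIN] PC=6: INC 2 -> ACC=-3 [depth=0]
Event 38 (EXEC): [MAIN] PC=7: HALT [depth=0]
Max depth observed: 2

Answer: 2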